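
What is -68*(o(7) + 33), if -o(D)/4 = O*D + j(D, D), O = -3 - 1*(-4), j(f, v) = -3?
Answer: -1156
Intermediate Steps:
O = 1 (O = -3 + 4 = 1)
o(D) = 12 - 4*D (o(D) = -4*(1*D - 3) = -4*(D - 3) = -4*(-3 + D) = 12 - 4*D)
-68*(o(7) + 33) = -68*((12 - 4*7) + 33) = -68*((12 - 28) + 33) = -68*(-16 + 33) = -68*17 = -1156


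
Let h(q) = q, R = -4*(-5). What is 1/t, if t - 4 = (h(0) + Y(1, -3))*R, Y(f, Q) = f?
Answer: 1/24 ≈ 0.041667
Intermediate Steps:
R = 20
t = 24 (t = 4 + (0 + 1)*20 = 4 + 1*20 = 4 + 20 = 24)
1/t = 1/24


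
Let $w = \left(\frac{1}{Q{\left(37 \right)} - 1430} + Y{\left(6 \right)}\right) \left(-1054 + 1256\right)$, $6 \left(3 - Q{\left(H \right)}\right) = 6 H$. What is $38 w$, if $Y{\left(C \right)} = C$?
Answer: $\frac{16854577}{366} \approx 46051.0$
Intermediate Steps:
$Q{\left(H \right)} = 3 - H$ ($Q{\left(H \right)} = 3 - \frac{6 H}{6} = 3 - H$)
$w = \frac{887083}{732}$ ($w = \left(\frac{1}{\left(3 - 37\right) - 1430} + 6\right) \left(-1054 + 1256\right) = \left(\frac{1}{\left(3 - 37\right) - 1430} + 6\right) 202 = \left(\frac{1}{-34 - 1430} + 6\right) 202 = \left(\frac{1}{-1464} + 6\right) 202 = \left(- \frac{1}{1464} + 6\right) 202 = \frac{8783}{1464} \cdot 202 = \frac{887083}{732} \approx 1211.9$)
$38 w = 38 \cdot \frac{887083}{732} = \frac{16854577}{366}$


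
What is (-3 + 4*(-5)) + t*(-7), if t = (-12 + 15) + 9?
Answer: -107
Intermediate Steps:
t = 12 (t = 3 + 9 = 12)
(-3 + 4*(-5)) + t*(-7) = (-3 + 4*(-5)) + 12*(-7) = (-3 - 20) - 84 = -23 - 84 = -107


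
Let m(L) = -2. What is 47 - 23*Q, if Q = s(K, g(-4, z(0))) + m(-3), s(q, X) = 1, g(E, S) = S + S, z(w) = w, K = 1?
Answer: 70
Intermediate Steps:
g(E, S) = 2*S
Q = -1 (Q = 1 - 2 = -1)
47 - 23*Q = 47 - 23*(-1) = 47 + 23 = 70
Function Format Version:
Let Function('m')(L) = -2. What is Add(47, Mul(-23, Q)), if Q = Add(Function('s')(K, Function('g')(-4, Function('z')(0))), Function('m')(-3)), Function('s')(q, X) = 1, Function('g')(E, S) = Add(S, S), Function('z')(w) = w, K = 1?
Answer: 70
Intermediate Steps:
Function('g')(E, S) = Mul(2, S)
Q = -1 (Q = Add(1, -2) = -1)
Add(47, Mul(-23, Q)) = Add(47, Mul(-23, -1)) = Add(47, 23) = 70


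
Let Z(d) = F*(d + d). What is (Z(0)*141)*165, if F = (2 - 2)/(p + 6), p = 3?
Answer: 0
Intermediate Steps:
F = 0 (F = (2 - 2)/(3 + 6) = 0/9 = 0*(⅑) = 0)
Z(d) = 0 (Z(d) = 0*(d + d) = 0*(2*d) = 0)
(Z(0)*141)*165 = (0*141)*165 = 0*165 = 0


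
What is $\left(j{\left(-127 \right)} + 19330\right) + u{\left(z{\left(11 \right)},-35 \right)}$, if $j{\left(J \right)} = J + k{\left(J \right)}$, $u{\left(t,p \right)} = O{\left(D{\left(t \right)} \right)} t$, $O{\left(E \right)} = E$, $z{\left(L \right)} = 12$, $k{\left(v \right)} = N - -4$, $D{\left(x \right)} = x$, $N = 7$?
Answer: $19358$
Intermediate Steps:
$k{\left(v \right)} = 11$ ($k{\left(v \right)} = 7 - -4 = 7 + 4 = 11$)
$u{\left(t,p \right)} = t^{2}$ ($u{\left(t,p \right)} = t t = t^{2}$)
$j{\left(J \right)} = 11 + J$ ($j{\left(J \right)} = J + 11 = 11 + J$)
$\left(j{\left(-127 \right)} + 19330\right) + u{\left(z{\left(11 \right)},-35 \right)} = \left(\left(11 - 127\right) + 19330\right) + 12^{2} = \left(-116 + 19330\right) + 144 = 19214 + 144 = 19358$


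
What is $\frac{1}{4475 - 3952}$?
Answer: $\frac{1}{523} \approx 0.001912$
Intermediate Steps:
$\frac{1}{4475 - 3952} = \frac{1}{523}$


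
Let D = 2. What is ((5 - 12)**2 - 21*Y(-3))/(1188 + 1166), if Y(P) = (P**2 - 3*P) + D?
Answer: -371/2354 ≈ -0.15760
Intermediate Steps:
Y(P) = 2 + P**2 - 3*P (Y(P) = (P**2 - 3*P) + 2 = 2 + P**2 - 3*P)
((5 - 12)**2 - 21*Y(-3))/(1188 + 1166) = ((5 - 12)**2 - 21*(2 + (-3)**2 - 3*(-3)))/(1188 + 1166) = ((-7)**2 - 21*(2 + 9 + 9))/2354 = (49 - 21*20)/2354 = (49 - 420)/2354 = (1/2354)*(-371) = -371/2354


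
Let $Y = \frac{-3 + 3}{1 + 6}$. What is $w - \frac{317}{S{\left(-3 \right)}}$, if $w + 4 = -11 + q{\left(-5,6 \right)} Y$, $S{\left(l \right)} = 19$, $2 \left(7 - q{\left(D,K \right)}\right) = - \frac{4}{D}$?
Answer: $- \frac{602}{19} \approx -31.684$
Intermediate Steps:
$q{\left(D,K \right)} = 7 + \frac{2}{D}$ ($q{\left(D,K \right)} = 7 - \frac{\left(-4\right) \frac{1}{D}}{2} = 7 + \frac{2}{D}$)
$Y = 0$ ($Y = \frac{0}{7} = 0 \cdot \frac{1}{7} = 0$)
$w = -15$ ($w = -4 - \left(11 - \left(7 + \frac{2}{-5}\right) 0\right) = -4 - \left(11 - \left(7 + 2 \left(- \frac{1}{5}\right)\right) 0\right) = -4 - \left(11 - \left(7 - \frac{2}{5}\right) 0\right) = -4 + \left(-11 + \frac{33}{5} \cdot 0\right) = -4 + \left(-11 + 0\right) = -4 - 11 = -15$)
$w - \frac{317}{S{\left(-3 \right)}} = -15 - \frac{317}{19} = - \frac{602}{19}$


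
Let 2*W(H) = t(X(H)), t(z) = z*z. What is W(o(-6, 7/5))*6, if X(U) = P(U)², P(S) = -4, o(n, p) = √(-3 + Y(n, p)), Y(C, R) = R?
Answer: 768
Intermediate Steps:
o(n, p) = √(-3 + p)
X(U) = 16 (X(U) = (-4)² = 16)
t(z) = z²
W(H) = 128 (W(H) = (½)*16² = (½)*256 = 128)
W(o(-6, 7/5))*6 = 128*6 = 768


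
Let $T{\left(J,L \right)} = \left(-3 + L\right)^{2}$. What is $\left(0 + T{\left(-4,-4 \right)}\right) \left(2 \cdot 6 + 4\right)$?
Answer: $784$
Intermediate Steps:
$\left(0 + T{\left(-4,-4 \right)}\right) \left(2 \cdot 6 + 4\right) = \left(0 + \left(-3 - 4\right)^{2}\right) \left(2 \cdot 6 + 4\right) = \left(0 + \left(-7\right)^{2}\right) \left(12 + 4\right) = \left(0 + 49\right) 16 = 49 \cdot 16 = 784$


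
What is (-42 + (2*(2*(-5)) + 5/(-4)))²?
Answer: 64009/16 ≈ 4000.6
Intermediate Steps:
(-42 + (2*(2*(-5)) + 5/(-4)))² = (-42 + (2*(-10) + 5*(-¼)))² = (-42 + (-20 - 5/4))² = (-42 - 85/4)² = (-253/4)² = 64009/16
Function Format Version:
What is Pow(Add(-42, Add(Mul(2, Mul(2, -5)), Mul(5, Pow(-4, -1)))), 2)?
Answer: Rational(64009, 16) ≈ 4000.6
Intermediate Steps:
Pow(Add(-42, Add(Mul(2, Mul(2, -5)), Mul(5, Pow(-4, -1)))), 2) = Pow(Add(-42, Add(Mul(2, -10), Mul(5, Rational(-1, 4)))), 2) = Pow(Add(-42, Add(-20, Rational(-5, 4))), 2) = Pow(Add(-42, Rational(-85, 4)), 2) = Pow(Rational(-253, 4), 2) = Rational(64009, 16)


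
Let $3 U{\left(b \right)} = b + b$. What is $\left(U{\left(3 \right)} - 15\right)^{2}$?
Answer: $169$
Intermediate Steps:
$U{\left(b \right)} = \frac{2 b}{3}$ ($U{\left(b \right)} = \frac{b + b}{3} = \frac{2 b}{3}$)
$\left(U{\left(3 \right)} - 15\right)^{2} = \left(\frac{2}{3} \cdot 3 - 15\right)^{2} = \left(2 - 15\right)^{2} = \left(-13\right)^{2} = 169$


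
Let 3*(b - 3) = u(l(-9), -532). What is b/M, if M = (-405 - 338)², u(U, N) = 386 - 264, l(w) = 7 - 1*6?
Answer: 131/1656147 ≈ 7.9099e-5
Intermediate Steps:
l(w) = 1 (l(w) = 7 - 6 = 1)
u(U, N) = 122
b = 131/3 (b = 3 + (⅓)*122 = 3 + 122/3 = 131/3 ≈ 43.667)
M = 552049 (M = (-743)² = 552049)
b/M = (131/3)/552049 = (131/3)*(1/552049) = 131/1656147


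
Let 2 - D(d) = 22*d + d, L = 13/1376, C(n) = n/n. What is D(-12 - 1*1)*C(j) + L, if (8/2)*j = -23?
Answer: 414189/1376 ≈ 301.01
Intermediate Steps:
j = -23/4 (j = (¼)*(-23) = -23/4 ≈ -5.7500)
C(n) = 1
L = 13/1376 (L = 13*(1/1376) = 13/1376 ≈ 0.0094477)
D(d) = 2 - 23*d (D(d) = 2 - (22*d + d) = 2 - 23*d)
D(-12 - 1*1)*C(j) + L = (2 - 23*(-12 - 1*1))*1 + 13/1376 = (2 - 23*(-12 - 1))*1 + 13/1376 = (2 - 23*(-13))*1 + 13/1376 = (2 + 299)*1 + 13/1376 = 301*1 + 13/1376 = 301 + 13/1376 = 414189/1376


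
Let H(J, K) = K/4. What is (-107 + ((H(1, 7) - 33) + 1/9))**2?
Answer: 24730729/1296 ≈ 19082.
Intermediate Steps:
H(J, K) = K/4 (H(J, K) = K*(1/4) = K/4)
(-107 + ((H(1, 7) - 33) + 1/9))**2 = (-107 + (((1/4)*7 - 33) + 1/9))**2 = (-107 + ((7/4 - 33) + 1/9))**2 = (-107 + (-125/4 + 1/9))**2 = (-107 - 1121/36)**2 = (-4973/36)**2 = 24730729/1296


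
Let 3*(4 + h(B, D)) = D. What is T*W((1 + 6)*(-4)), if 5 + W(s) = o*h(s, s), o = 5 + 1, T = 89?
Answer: -7565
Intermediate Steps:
h(B, D) = -4 + D/3
o = 6
W(s) = -29 + 2*s (W(s) = -5 + 6*(-4 + s/3) = -5 + (-24 + 2*s) = -29 + 2*s)
T*W((1 + 6)*(-4)) = 89*(-29 + 2*((1 + 6)*(-4))) = 89*(-29 + 2*(7*(-4))) = 89*(-29 + 2*(-28)) = 89*(-29 - 56) = 89*(-85) = -7565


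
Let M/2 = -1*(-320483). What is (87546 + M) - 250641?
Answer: 477871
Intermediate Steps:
M = 640966 (M = 2*(-1*(-320483)) = 2*320483 = 640966)
(87546 + M) - 250641 = (87546 + 640966) - 250641 = 728512 - 250641 = 477871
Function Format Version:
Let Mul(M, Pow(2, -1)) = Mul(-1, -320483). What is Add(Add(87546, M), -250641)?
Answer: 477871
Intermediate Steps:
M = 640966 (M = Mul(2, Mul(-1, -320483)) = Mul(2, 320483) = 640966)
Add(Add(87546, M), -250641) = Add(Add(87546, 640966), -250641) = Add(728512, -250641) = 477871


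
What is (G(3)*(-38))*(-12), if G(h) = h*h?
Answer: 4104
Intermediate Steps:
G(h) = h²
(G(3)*(-38))*(-12) = (3²*(-38))*(-12) = (9*(-38))*(-12) = -342*(-12) = 4104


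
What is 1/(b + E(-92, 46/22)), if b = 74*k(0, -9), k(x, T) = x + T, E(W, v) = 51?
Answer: -1/615 ≈ -0.0016260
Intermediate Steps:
k(x, T) = T + x
b = -666 (b = 74*(-9 + 0) = 74*(-9) = -666)
1/(b + E(-92, 46/22)) = 1/(-666 + 51) = 1/(-615) = -1/615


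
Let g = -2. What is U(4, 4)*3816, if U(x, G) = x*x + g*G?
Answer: 30528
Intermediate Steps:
U(x, G) = x**2 - 2*G (U(x, G) = x*x - 2*G = x**2 - 2*G)
U(4, 4)*3816 = (4**2 - 2*4)*3816 = (16 - 8)*3816 = 8*3816 = 30528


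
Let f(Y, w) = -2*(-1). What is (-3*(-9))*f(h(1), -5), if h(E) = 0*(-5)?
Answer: 54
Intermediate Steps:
h(E) = 0
f(Y, w) = 2
(-3*(-9))*f(h(1), -5) = -3*(-9)*2 = 27*2 = 54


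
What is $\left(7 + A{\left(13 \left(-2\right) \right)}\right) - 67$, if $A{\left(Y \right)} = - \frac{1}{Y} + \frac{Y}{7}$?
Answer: $- \frac{11589}{182} \approx -63.676$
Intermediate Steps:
$A{\left(Y \right)} = - \frac{1}{Y} + \frac{Y}{7}$ ($A{\left(Y \right)} = - \frac{1}{Y} + Y \frac{1}{7} = - \frac{1}{Y} + \frac{Y}{7}$)
$\left(7 + A{\left(13 \left(-2\right) \right)}\right) - 67 = \left(7 + \left(- \frac{1}{13 \left(-2\right)} + \frac{13 \left(-2\right)}{7}\right)\right) - 67 = \left(7 + \left(- \frac{1}{-26} + \frac{1}{7} \left(-26\right)\right)\right) - 67 = \left(7 - \frac{669}{182}\right) - 67 = \frac{605}{182} - 67 = - \frac{11589}{182}$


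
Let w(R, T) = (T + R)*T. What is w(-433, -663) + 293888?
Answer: 1020536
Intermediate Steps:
w(R, T) = T*(R + T) (w(R, T) = (R + T)*T = T*(R + T))
w(-433, -663) + 293888 = -663*(-433 - 663) + 293888 = -663*(-1096) + 293888 = 726648 + 293888 = 1020536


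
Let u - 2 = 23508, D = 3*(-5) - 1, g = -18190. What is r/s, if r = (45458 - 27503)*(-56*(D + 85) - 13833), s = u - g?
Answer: -21183309/2780 ≈ -7619.9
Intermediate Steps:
D = -16 (D = -15 - 1 = -16)
u = 23510 (u = 2 + 23508 = 23510)
s = 41700 (s = 23510 - 1*(-18190) = 23510 + 18190 = 41700)
r = -317749635 (r = (45458 - 27503)*(-56*(-16 + 85) - 13833) = 17955*(-56*69 - 13833) = 17955*(-3864 - 13833) = 17955*(-17697) = -317749635)
r/s = -317749635/41700 = -317749635*1/41700 = -21183309/2780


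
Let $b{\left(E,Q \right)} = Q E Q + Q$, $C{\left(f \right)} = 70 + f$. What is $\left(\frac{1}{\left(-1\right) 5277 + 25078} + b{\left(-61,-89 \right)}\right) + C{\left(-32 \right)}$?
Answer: $- \frac{9568476831}{19801} \approx -4.8323 \cdot 10^{5}$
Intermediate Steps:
$b{\left(E,Q \right)} = Q + E Q^{2}$ ($b{\left(E,Q \right)} = E Q Q + Q = E Q^{2} + Q = Q + E Q^{2}$)
$\left(\frac{1}{\left(-1\right) 5277 + 25078} + b{\left(-61,-89 \right)}\right) + C{\left(-32 \right)} = \left(\frac{1}{\left(-1\right) 5277 + 25078} - 89 \left(1 - -5429\right)\right) + \left(70 - 32\right) = \left(\frac{1}{-5277 + 25078} - 89 \left(1 + 5429\right)\right) + 38 = \left(\frac{1}{19801} - 483270\right) + 38 = - \frac{9569229269}{19801} + 38 = - \frac{9568476831}{19801}$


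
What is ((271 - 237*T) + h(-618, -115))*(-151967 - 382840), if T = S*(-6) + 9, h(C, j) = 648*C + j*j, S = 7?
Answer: 202770469629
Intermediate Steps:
h(C, j) = j**2 + 648*C (h(C, j) = 648*C + j**2 = j**2 + 648*C)
T = -33 (T = 7*(-6) + 9 = -42 + 9 = -33)
((271 - 237*T) + h(-618, -115))*(-151967 - 382840) = ((271 - 237*(-33)) + ((-115)**2 + 648*(-618)))*(-151967 - 382840) = ((271 + 7821) + (13225 - 400464))*(-534807) = (8092 - 387239)*(-534807) = -379147*(-534807) = 202770469629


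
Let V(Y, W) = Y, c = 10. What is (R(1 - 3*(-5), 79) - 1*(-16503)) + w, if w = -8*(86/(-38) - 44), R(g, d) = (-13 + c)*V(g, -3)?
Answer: 319677/19 ≈ 16825.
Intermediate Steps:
R(g, d) = -3*g (R(g, d) = (-13 + 10)*g = -3*g)
w = 7032/19 (w = -8*(86*(-1/38) - 44) = -8*(-43/19 - 44) = -8*(-879/19) = 7032/19 ≈ 370.11)
(R(1 - 3*(-5), 79) - 1*(-16503)) + w = (-3*(1 - 3*(-5)) - 1*(-16503)) + 7032/19 = (-3*(1 + 15) + 16503) + 7032/19 = (-3*16 + 16503) + 7032/19 = (-48 + 16503) + 7032/19 = 16455 + 7032/19 = 319677/19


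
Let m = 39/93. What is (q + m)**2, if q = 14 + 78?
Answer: 8208225/961 ≈ 8541.3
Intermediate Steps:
q = 92
m = 13/31 (m = 39*(1/93) = 13/31 ≈ 0.41935)
(q + m)**2 = (92 + 13/31)**2 = (2865/31)**2 = 8208225/961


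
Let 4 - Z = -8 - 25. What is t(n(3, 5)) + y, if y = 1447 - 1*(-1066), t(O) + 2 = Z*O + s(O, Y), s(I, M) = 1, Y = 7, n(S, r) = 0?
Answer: 2512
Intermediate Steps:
Z = 37 (Z = 4 - (-8 - 25) = 4 - 1*(-33) = 4 + 33 = 37)
t(O) = -1 + 37*O (t(O) = -2 + (37*O + 1) = -2 + (1 + 37*O) = -1 + 37*O)
y = 2513 (y = 1447 + 1066 = 2513)
t(n(3, 5)) + y = (-1 + 37*0) + 2513 = (-1 + 0) + 2513 = -1 + 2513 = 2512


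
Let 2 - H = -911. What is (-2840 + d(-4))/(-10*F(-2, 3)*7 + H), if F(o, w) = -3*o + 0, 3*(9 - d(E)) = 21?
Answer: -2838/493 ≈ -5.7566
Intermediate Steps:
d(E) = 2 (d(E) = 9 - ⅓*21 = 9 - 7 = 2)
H = 913 (H = 2 - 1*(-911) = 2 + 911 = 913)
F(o, w) = -3*o
(-2840 + d(-4))/(-10*F(-2, 3)*7 + H) = (-2840 + 2)/(-(-30)*(-2)*7 + 913) = -2838/(-10*6*7 + 913) = -2838/(-60*7 + 913) = -2838/(-420 + 913) = -2838/493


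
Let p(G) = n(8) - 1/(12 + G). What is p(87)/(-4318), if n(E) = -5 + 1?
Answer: 397/427482 ≈ 0.00092869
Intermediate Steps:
n(E) = -4
p(G) = -4 - 1/(12 + G)
p(87)/(-4318) = ((-49 - 4*87)/(12 + 87))/(-4318) = ((-49 - 348)/99)*(-1/4318) = ((1/99)*(-397))*(-1/4318) = -397/99*(-1/4318) = 397/427482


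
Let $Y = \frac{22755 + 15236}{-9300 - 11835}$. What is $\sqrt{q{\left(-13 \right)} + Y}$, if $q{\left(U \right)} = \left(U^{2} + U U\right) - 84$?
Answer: $\frac{\sqrt{112655869365}}{21135} \approx 15.881$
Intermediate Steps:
$Y = - \frac{37991}{21135}$ ($Y = \frac{37991}{-21135} = 37991 \left(- \frac{1}{21135}\right) = - \frac{37991}{21135} \approx -1.7975$)
$q{\left(U \right)} = -84 + 2 U^{2}$ ($q{\left(U \right)} = \left(U^{2} + U^{2}\right) - 84 = 2 U^{2} - 84 = -84 + 2 U^{2}$)
$\sqrt{q{\left(-13 \right)} + Y} = \sqrt{\left(-84 + 2 \left(-13\right)^{2}\right) - \frac{37991}{21135}} = \sqrt{\left(-84 + 2 \cdot 169\right) - \frac{37991}{21135}} = \sqrt{\left(-84 + 338\right) - \frac{37991}{21135}} = \sqrt{254 - \frac{37991}{21135}} = \sqrt{\frac{5330299}{21135}} = \frac{\sqrt{112655869365}}{21135}$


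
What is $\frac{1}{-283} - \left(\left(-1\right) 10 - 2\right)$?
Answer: $\frac{3395}{283} \approx 11.996$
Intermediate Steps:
$\frac{1}{-283} - \left(\left(-1\right) 10 - 2\right) = - \frac{1}{283} - \left(-10 - 2\right) = - \frac{1}{283} - -12 = - \frac{1}{283} + 12 = \frac{3395}{283}$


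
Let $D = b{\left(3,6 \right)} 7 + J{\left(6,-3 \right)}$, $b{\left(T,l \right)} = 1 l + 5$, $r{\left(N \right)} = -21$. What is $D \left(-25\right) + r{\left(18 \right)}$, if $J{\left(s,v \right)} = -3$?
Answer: $-1871$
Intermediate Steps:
$b{\left(T,l \right)} = 5 + l$ ($b{\left(T,l \right)} = l + 5 = 5 + l$)
$D = 74$ ($D = \left(5 + 6\right) 7 - 3 = 11 \cdot 7 - 3 = 77 - 3 = 74$)
$D \left(-25\right) + r{\left(18 \right)} = 74 \left(-25\right) - 21 = -1850 - 21 = -1871$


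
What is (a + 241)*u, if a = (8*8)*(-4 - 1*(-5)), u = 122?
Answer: 37210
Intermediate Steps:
a = 64 (a = 64*(-4 + 5) = 64*1 = 64)
(a + 241)*u = (64 + 241)*122 = 305*122 = 37210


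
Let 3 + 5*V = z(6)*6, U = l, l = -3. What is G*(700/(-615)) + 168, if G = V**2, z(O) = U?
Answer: 30324/205 ≈ 147.92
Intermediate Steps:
U = -3
z(O) = -3
V = -21/5 (V = -3/5 + (-3*6)/5 = -3/5 + (1/5)*(-18) = -3/5 - 18/5 = -21/5 ≈ -4.2000)
G = 441/25 (G = (-21/5)**2 = 441/25 ≈ 17.640)
G*(700/(-615)) + 168 = 441*(700/(-615))/25 + 168 = 441*(700*(-1/615))/25 + 168 = (441/25)*(-140/123) + 168 = -4116/205 + 168 = 30324/205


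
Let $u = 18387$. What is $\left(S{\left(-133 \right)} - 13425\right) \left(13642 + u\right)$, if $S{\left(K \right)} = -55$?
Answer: $-431750920$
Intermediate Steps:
$\left(S{\left(-133 \right)} - 13425\right) \left(13642 + u\right) = \left(-55 - 13425\right) \left(13642 + 18387\right) = \left(-13480\right) 32029 = -431750920$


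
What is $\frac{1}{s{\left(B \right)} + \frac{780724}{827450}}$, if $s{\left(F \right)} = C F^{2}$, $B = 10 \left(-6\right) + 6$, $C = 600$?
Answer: $\frac{413725}{723853650362} \approx 5.7156 \cdot 10^{-7}$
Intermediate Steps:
$B = -54$ ($B = -60 + 6 = -54$)
$s{\left(F \right)} = 600 F^{2}$
$\frac{1}{s{\left(B \right)} + \frac{780724}{827450}} = \frac{1}{600 \left(-54\right)^{2} + \frac{780724}{827450}} = \frac{1}{600 \cdot 2916 + 780724 \cdot \frac{1}{827450}} = \frac{1}{1749600 + \frac{390362}{413725}} = \frac{1}{\frac{723853650362}{413725}} = \frac{413725}{723853650362}$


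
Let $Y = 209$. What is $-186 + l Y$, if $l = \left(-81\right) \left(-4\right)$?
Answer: $67530$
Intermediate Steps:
$l = 324$
$-186 + l Y = -186 + 324 \cdot 209 = -186 + 67716 = 67530$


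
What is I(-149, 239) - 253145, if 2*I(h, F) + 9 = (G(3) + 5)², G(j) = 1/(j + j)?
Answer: -18225803/72 ≈ -2.5314e+5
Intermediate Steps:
G(j) = 1/(2*j)
I(h, F) = 637/72 (I(h, F) = -9/2 + ((½)/3 + 5)²/2 = -9/2 + ((½)*(⅓) + 5)²/2 = -9/2 + (⅙ + 5)²/2 = -9/2 + (31/6)²/2 = -9/2 + (½)*(961/36) = -9/2 + 961/72 = 637/72)
I(-149, 239) - 253145 = 637/72 - 253145 = -18225803/72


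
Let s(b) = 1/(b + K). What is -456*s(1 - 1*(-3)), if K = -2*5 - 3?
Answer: 152/3 ≈ 50.667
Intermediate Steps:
K = -13 (K = -10 - 3 = -13)
s(b) = 1/(-13 + b) (s(b) = 1/(b - 13) = 1/(-13 + b))
-456*s(1 - 1*(-3)) = -456/(-13 + (1 - 1*(-3))) = -456/(-13 + (1 + 3)) = -456/(-13 + 4) = -456/(-9) = -456*(-⅑) = 152/3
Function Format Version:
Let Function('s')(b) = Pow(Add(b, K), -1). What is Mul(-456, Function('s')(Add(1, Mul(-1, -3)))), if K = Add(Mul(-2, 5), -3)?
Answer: Rational(152, 3) ≈ 50.667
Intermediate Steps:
K = -13 (K = Add(-10, -3) = -13)
Function('s')(b) = Pow(Add(-13, b), -1) (Function('s')(b) = Pow(Add(b, -13), -1) = Pow(Add(-13, b), -1))
Mul(-456, Function('s')(Add(1, Mul(-1, -3)))) = Mul(-456, Pow(Add(-13, Add(1, Mul(-1, -3))), -1)) = Mul(-456, Pow(Add(-13, Add(1, 3)), -1)) = Mul(-456, Pow(Add(-13, 4), -1)) = Mul(-456, Pow(-9, -1)) = Mul(-456, Rational(-1, 9)) = Rational(152, 3)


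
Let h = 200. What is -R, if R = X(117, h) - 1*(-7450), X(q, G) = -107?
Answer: -7343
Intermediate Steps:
R = 7343 (R = -107 - 1*(-7450) = -107 + 7450 = 7343)
-R = -1*7343 = -7343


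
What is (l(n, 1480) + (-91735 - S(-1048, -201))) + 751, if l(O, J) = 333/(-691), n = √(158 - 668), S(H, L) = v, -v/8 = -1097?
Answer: -68934493/691 ≈ -99761.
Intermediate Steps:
v = 8776 (v = -8*(-1097) = 8776)
S(H, L) = 8776
n = I*√510 (n = √(-510) = I*√510 ≈ 22.583*I)
l(O, J) = -333/691 (l(O, J) = 333*(-1/691) = -333/691)
(l(n, 1480) + (-91735 - S(-1048, -201))) + 751 = (-333/691 + (-91735 - 1*8776)) + 751 = (-333/691 + (-91735 - 8776)) + 751 = (-333/691 - 100511) + 751 = -69453434/691 + 751 = -68934493/691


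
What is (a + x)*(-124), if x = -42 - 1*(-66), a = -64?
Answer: 4960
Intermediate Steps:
x = 24 (x = -42 + 66 = 24)
(a + x)*(-124) = (-64 + 24)*(-124) = -40*(-124) = 4960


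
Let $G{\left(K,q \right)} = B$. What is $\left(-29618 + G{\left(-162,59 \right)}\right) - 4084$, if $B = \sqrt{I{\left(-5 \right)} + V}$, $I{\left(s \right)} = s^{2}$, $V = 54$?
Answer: $-33702 + \sqrt{79} \approx -33693.0$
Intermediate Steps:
$B = \sqrt{79}$ ($B = \sqrt{\left(-5\right)^{2} + 54} = \sqrt{25 + 54} = \sqrt{79} \approx 8.8882$)
$G{\left(K,q \right)} = \sqrt{79}$
$\left(-29618 + G{\left(-162,59 \right)}\right) - 4084 = \left(-29618 + \sqrt{79}\right) - 4084 = -33702 + \sqrt{79}$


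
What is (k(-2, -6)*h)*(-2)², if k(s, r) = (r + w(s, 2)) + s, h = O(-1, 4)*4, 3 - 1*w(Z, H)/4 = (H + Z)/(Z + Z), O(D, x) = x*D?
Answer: -256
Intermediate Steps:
O(D, x) = D*x
w(Z, H) = 12 - 2*(H + Z)/Z (w(Z, H) = 12 - 4*(H + Z)/(Z + Z) = 12 - 4*(H + Z)/(2*Z) = 12 - 4*(H + Z)*1/(2*Z) = 12 - 2*(H + Z)/Z)
h = -16 (h = -1*4*4 = -4*4 = -16)
k(s, r) = 10 + r + s - 4/s (k(s, r) = (r + (10 - 2*2/s)) + s = (r + (10 - 4/s)) + s = (10 + r - 4/s) + s = 10 + r + s - 4/s)
(k(-2, -6)*h)*(-2)² = ((10 - 6 - 2 - 4/(-2))*(-16))*(-2)² = ((10 - 6 - 2 - 4*(-½))*(-16))*4 = ((10 - 6 - 2 + 2)*(-16))*4 = (4*(-16))*4 = -64*4 = -256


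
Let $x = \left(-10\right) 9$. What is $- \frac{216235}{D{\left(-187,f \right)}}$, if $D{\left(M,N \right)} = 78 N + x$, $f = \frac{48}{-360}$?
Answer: $\frac{1081175}{502} \approx 2153.7$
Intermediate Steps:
$x = -90$
$f = - \frac{2}{15}$ ($f = 48 \left(- \frac{1}{360}\right) = - \frac{2}{15} \approx -0.13333$)
$D{\left(M,N \right)} = -90 + 78 N$ ($D{\left(M,N \right)} = 78 N - 90 = -90 + 78 N$)
$- \frac{216235}{D{\left(-187,f \right)}} = - \frac{216235}{-90 + 78 \left(- \frac{2}{15}\right)} = - \frac{216235}{-90 - \frac{52}{5}} = - \frac{216235}{- \frac{502}{5}} = \left(-216235\right) \left(- \frac{5}{502}\right) = \frac{1081175}{502}$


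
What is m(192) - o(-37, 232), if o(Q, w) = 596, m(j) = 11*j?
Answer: 1516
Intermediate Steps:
m(192) - o(-37, 232) = 11*192 - 1*596 = 2112 - 596 = 1516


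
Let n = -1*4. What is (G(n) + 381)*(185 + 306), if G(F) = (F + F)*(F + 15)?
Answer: 143863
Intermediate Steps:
n = -4
G(F) = 2*F*(15 + F) (G(F) = (2*F)*(15 + F) = 2*F*(15 + F))
(G(n) + 381)*(185 + 306) = (2*(-4)*(15 - 4) + 381)*(185 + 306) = (2*(-4)*11 + 381)*491 = (-88 + 381)*491 = 293*491 = 143863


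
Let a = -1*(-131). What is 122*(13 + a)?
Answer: 17568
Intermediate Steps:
a = 131
122*(13 + a) = 122*(13 + 131) = 122*144 = 17568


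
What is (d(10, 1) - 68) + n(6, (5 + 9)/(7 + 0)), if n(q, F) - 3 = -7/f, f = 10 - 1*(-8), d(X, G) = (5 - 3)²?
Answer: -1105/18 ≈ -61.389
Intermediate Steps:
d(X, G) = 4 (d(X, G) = 2² = 4)
f = 18 (f = 10 + 8 = 18)
n(q, F) = 47/18 (n(q, F) = 3 - 7/18 = 47/18)
(d(10, 1) - 68) + n(6, (5 + 9)/(7 + 0)) = (4 - 68) + 47/18 = -64 + 47/18 = -1105/18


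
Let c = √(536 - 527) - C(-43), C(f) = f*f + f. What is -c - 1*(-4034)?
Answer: 5837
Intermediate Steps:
C(f) = f + f² (C(f) = f² + f = f + f²)
c = -1803 (c = √(536 - 527) - (-43)*(1 - 43) = √9 - (-43)*(-42) = 3 - 1*1806 = 3 - 1806 = -1803)
-c - 1*(-4034) = -1*(-1803) - 1*(-4034) = 1803 + 4034 = 5837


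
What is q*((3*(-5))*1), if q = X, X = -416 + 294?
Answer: 1830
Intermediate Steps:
X = -122
q = -122
q*((3*(-5))*1) = -122*3*(-5) = -(-1830) = -122*(-15) = 1830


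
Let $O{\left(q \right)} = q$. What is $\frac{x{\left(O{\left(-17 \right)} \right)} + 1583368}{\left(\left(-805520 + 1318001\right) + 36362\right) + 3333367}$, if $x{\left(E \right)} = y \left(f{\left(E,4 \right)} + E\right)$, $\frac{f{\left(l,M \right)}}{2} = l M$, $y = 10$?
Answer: $\frac{790919}{1941105} \approx 0.40746$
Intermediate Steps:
$f{\left(l,M \right)} = 2 M l$ ($f{\left(l,M \right)} = 2 l M = 2 M l$)
$x{\left(E \right)} = 90 E$ ($x{\left(E \right)} = 10 \left(2 \cdot 4 E + E\right) = 10 \left(8 E + E\right) = 10 \cdot 9 E = 90 E$)
$\frac{x{\left(O{\left(-17 \right)} \right)} + 1583368}{\left(\left(-805520 + 1318001\right) + 36362\right) + 3333367} = \frac{90 \left(-17\right) + 1583368}{\left(\left(-805520 + 1318001\right) + 36362\right) + 3333367} = \frac{-1530 + 1583368}{\left(512481 + 36362\right) + 3333367} = \frac{1581838}{548843 + 3333367} = \frac{1581838}{3882210} = 1581838 \cdot \frac{1}{3882210} = \frac{790919}{1941105}$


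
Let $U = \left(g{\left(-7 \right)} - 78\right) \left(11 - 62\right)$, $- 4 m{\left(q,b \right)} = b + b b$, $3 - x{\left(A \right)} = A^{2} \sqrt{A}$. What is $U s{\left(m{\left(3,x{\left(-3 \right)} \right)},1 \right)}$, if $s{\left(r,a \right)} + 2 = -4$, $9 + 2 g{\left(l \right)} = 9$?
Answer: $-23868$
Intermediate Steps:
$g{\left(l \right)} = 0$ ($g{\left(l \right)} = - \frac{9}{2} + \frac{1}{2} \cdot 9 = - \frac{9}{2} + \frac{9}{2} = 0$)
$x{\left(A \right)} = 3 - A^{\frac{5}{2}}$ ($x{\left(A \right)} = 3 - A^{2} \sqrt{A} = 3 - A^{\frac{5}{2}}$)
$m{\left(q,b \right)} = - \frac{b}{4} - \frac{b^{2}}{4}$ ($m{\left(q,b \right)} = - \frac{b + b b}{4} = - \frac{b + b^{2}}{4} = - \frac{b}{4} - \frac{b^{2}}{4}$)
$s{\left(r,a \right)} = -6$ ($s{\left(r,a \right)} = -2 - 4 = -6$)
$U = 3978$ ($U = \left(0 - 78\right) \left(11 - 62\right) = \left(-78\right) \left(-51\right) = 3978$)
$U s{\left(m{\left(3,x{\left(-3 \right)} \right)},1 \right)} = 3978 \left(-6\right) = -23868$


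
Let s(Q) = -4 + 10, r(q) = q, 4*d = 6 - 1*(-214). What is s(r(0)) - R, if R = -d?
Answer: 61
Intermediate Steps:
d = 55 (d = (6 - 1*(-214))/4 = (6 + 214)/4 = (¼)*220 = 55)
R = -55 (R = -1*55 = -55)
s(Q) = 6
s(r(0)) - R = 6 - 1*(-55) = 6 + 55 = 61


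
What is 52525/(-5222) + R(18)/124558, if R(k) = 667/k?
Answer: -8411419859/836282412 ≈ -10.058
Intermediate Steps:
52525/(-5222) + R(18)/124558 = 52525/(-5222) + (667/18)/124558 = 52525*(-1/5222) + (667*(1/18))*(1/124558) = -52525/5222 + (667/18)*(1/124558) = -52525/5222 + 667/2242044 = -8411419859/836282412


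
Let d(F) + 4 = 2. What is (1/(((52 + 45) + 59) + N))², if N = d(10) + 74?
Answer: 1/51984 ≈ 1.9237e-5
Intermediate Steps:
d(F) = -2 (d(F) = -4 + 2 = -2)
N = 72 (N = -2 + 74 = 72)
(1/(((52 + 45) + 59) + N))² = (1/(((52 + 45) + 59) + 72))² = (1/((97 + 59) + 72))² = (1/(156 + 72))² = (1/228)² = 1/51984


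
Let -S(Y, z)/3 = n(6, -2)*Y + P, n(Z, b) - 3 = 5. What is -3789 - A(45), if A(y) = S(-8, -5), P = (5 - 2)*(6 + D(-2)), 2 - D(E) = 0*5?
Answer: -3909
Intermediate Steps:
n(Z, b) = 8 (n(Z, b) = 3 + 5 = 8)
D(E) = 2 (D(E) = 2 - 0*5 = 2 - 1*0 = 2 + 0 = 2)
P = 24 (P = (5 - 2)*(6 + 2) = 3*8 = 24)
S(Y, z) = -72 - 24*Y (S(Y, z) = -3*(8*Y + 24) = -3*(24 + 8*Y) = -72 - 24*Y)
A(y) = 120 (A(y) = -72 - 24*(-8) = -72 + 192 = 120)
-3789 - A(45) = -3789 - 1*120 = -3789 - 120 = -3909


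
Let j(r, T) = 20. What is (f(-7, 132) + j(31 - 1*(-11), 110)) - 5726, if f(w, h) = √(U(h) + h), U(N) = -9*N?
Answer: -5706 + 4*I*√66 ≈ -5706.0 + 32.496*I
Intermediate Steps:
f(w, h) = 2*√2*√(-h) (f(w, h) = √(-9*h + h) = √(-8*h) = 2*√2*√(-h))
(f(-7, 132) + j(31 - 1*(-11), 110)) - 5726 = (2*√2*√(-1*132) + 20) - 5726 = (2*√2*√(-132) + 20) - 5726 = (2*√2*(2*I*√33) + 20) - 5726 = (4*I*√66 + 20) - 5726 = (20 + 4*I*√66) - 5726 = -5706 + 4*I*√66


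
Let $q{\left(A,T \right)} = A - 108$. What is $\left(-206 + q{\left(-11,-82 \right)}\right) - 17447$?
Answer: $-17772$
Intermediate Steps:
$q{\left(A,T \right)} = -108 + A$
$\left(-206 + q{\left(-11,-82 \right)}\right) - 17447 = \left(-206 - 119\right) - 17447 = -325 - 17447 = -17772$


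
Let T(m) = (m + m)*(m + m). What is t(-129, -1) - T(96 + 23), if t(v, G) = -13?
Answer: -56657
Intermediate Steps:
T(m) = 4*m² (T(m) = (2*m)*(2*m) = 4*m²)
t(-129, -1) - T(96 + 23) = -13 - 4*(96 + 23)² = -13 - 4*119² = -13 - 4*14161 = -13 - 1*56644 = -13 - 56644 = -56657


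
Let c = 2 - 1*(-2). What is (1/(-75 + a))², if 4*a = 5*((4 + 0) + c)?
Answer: 1/4225 ≈ 0.00023669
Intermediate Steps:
c = 4 (c = 2 + 2 = 4)
a = 10 (a = (5*((4 + 0) + 4))/4 = (5*(4 + 4))/4 = (5*8)/4 = (¼)*40 = 10)
(1/(-75 + a))² = (1/(-75 + 10))² = (1/(-65))² = (-1/65)² = 1/4225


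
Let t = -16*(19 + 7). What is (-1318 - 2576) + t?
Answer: -4310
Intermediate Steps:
t = -416 (t = -16*26 = -416)
(-1318 - 2576) + t = (-1318 - 2576) - 416 = -3894 - 416 = -4310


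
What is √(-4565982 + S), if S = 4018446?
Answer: 4*I*√34221 ≈ 739.96*I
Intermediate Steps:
√(-4565982 + S) = √(-4565982 + 4018446) = √(-547536) = 4*I*√34221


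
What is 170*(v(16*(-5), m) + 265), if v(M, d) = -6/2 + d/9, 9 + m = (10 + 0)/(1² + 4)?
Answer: 399670/9 ≈ 44408.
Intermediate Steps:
m = -7 (m = -9 + (10 + 0)/(1² + 4) = -9 + 10/(1 + 4) = -9 + 10/5 = -9 + 10*(⅕) = -9 + 2 = -7)
v(M, d) = -3 + d/9 (v(M, d) = -6*½ + d*(⅑) = -3 + d/9)
170*(v(16*(-5), m) + 265) = 170*((-3 + (⅑)*(-7)) + 265) = 170*((-3 - 7/9) + 265) = 170*(-34/9 + 265) = 170*(2351/9) = 399670/9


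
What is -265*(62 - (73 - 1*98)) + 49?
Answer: -23006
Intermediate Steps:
-265*(62 - (73 - 1*98)) + 49 = -265*(62 - (73 - 98)) + 49 = -265*(62 - 1*(-25)) + 49 = -265*(62 + 25) + 49 = -265*87 + 49 = -23055 + 49 = -23006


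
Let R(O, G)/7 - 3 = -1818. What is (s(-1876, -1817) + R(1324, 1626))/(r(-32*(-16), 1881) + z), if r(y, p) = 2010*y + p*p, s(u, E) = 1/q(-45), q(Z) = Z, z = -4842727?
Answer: 285863/6197535 ≈ 0.046125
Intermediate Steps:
R(O, G) = -12705 (R(O, G) = 21 + 7*(-1818) = 21 - 12726 = -12705)
s(u, E) = -1/45 (s(u, E) = 1/(-45) = -1/45)
r(y, p) = p² + 2010*y (r(y, p) = 2010*y + p² = p² + 2010*y)
(s(-1876, -1817) + R(1324, 1626))/(r(-32*(-16), 1881) + z) = (-1/45 - 12705)/((1881² + 2010*(-32*(-16))) - 4842727) = -571726/(45*((3538161 + 2010*512) - 4842727)) = -571726/(45*((3538161 + 1029120) - 4842727)) = -571726/(45*(4567281 - 4842727)) = -571726/45/(-275446) = -571726/45*(-1/275446) = 285863/6197535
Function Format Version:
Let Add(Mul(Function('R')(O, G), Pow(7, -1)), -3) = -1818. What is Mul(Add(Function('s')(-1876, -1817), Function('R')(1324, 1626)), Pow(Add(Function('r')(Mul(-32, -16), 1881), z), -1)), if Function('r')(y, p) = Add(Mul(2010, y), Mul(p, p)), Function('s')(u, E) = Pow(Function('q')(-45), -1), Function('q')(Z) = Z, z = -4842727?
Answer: Rational(285863, 6197535) ≈ 0.046125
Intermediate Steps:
Function('R')(O, G) = -12705 (Function('R')(O, G) = Add(21, Mul(7, -1818)) = Add(21, -12726) = -12705)
Function('s')(u, E) = Rational(-1, 45) (Function('s')(u, E) = Pow(-45, -1) = Rational(-1, 45))
Function('r')(y, p) = Add(Pow(p, 2), Mul(2010, y)) (Function('r')(y, p) = Add(Mul(2010, y), Pow(p, 2)) = Add(Pow(p, 2), Mul(2010, y)))
Mul(Add(Function('s')(-1876, -1817), Function('R')(1324, 1626)), Pow(Add(Function('r')(Mul(-32, -16), 1881), z), -1)) = Mul(Add(Rational(-1, 45), -12705), Pow(Add(Add(Pow(1881, 2), Mul(2010, Mul(-32, -16))), -4842727), -1)) = Mul(Rational(-571726, 45), Pow(Add(Add(3538161, Mul(2010, 512)), -4842727), -1)) = Mul(Rational(-571726, 45), Pow(Add(Add(3538161, 1029120), -4842727), -1)) = Mul(Rational(-571726, 45), Pow(Add(4567281, -4842727), -1)) = Mul(Rational(-571726, 45), Pow(-275446, -1)) = Mul(Rational(-571726, 45), Rational(-1, 275446)) = Rational(285863, 6197535)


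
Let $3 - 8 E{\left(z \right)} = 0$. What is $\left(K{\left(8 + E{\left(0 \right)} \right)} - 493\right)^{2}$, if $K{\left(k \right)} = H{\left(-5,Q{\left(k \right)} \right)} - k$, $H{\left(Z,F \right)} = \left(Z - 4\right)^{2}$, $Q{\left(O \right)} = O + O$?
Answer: $\frac{11309769}{64} \approx 1.7672 \cdot 10^{5}$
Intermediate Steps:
$E{\left(z \right)} = \frac{3}{8}$ ($E{\left(z \right)} = \frac{3}{8} - 0 = \frac{3}{8} + 0 = \frac{3}{8}$)
$Q{\left(O \right)} = 2 O$
$H{\left(Z,F \right)} = \left(-4 + Z\right)^{2}$
$K{\left(k \right)} = 81 - k$ ($K{\left(k \right)} = \left(-4 - 5\right)^{2} - k = \left(-9\right)^{2} - k = 81 - k$)
$\left(K{\left(8 + E{\left(0 \right)} \right)} - 493\right)^{2} = \left(\left(81 - \left(8 + \frac{3}{8}\right)\right) - 493\right)^{2} = \left(\left(81 - \frac{67}{8}\right) - 493\right)^{2} = \left(\frac{581}{8} - 493\right)^{2} = \left(- \frac{3363}{8}\right)^{2} = \frac{11309769}{64}$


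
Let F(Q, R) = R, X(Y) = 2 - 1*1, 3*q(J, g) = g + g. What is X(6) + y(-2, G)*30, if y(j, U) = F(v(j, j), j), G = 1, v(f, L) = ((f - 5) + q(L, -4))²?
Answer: -59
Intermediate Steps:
q(J, g) = 2*g/3 (q(J, g) = (g + g)/3 = (2*g)/3 = 2*g/3)
v(f, L) = (-23/3 + f)² (v(f, L) = ((f - 5) + (⅔)*(-4))² = ((-5 + f) - 8/3)² = (-23/3 + f)²)
X(Y) = 1 (X(Y) = 2 - 1 = 1)
y(j, U) = j
X(6) + y(-2, G)*30 = 1 - 2*30 = 1 - 60 = -59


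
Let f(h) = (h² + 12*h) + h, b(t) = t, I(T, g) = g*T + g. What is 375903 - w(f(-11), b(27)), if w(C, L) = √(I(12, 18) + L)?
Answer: 375903 - 3*√29 ≈ 3.7589e+5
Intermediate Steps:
I(T, g) = g + T*g (I(T, g) = T*g + g = g + T*g)
f(h) = h² + 13*h
w(C, L) = √(234 + L) (w(C, L) = √(18*(1 + 12) + L) = √(18*13 + L) = √(234 + L))
375903 - w(f(-11), b(27)) = 375903 - √(234 + 27) = 375903 - √261 = 375903 - 3*√29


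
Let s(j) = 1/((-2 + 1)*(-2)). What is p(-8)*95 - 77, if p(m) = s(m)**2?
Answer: -213/4 ≈ -53.250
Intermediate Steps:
s(j) = 1/2 (s(j) = 1/(-1*(-2)) = 1/2)
p(m) = 1/4 (p(m) = (1/2)**2 = 1/4)
p(-8)*95 - 77 = (1/4)*95 - 77 = 95/4 - 77 = -213/4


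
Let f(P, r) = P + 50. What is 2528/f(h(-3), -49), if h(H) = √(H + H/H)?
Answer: 63200/1251 - 1264*I*√2/1251 ≈ 50.52 - 1.4289*I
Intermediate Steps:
h(H) = √(1 + H) (h(H) = √(H + 1) = √(1 + H))
f(P, r) = 50 + P
2528/f(h(-3), -49) = 2528/(50 + √(1 - 3)) = 2528/(50 + √(-2)) = 2528/(50 + I*√2)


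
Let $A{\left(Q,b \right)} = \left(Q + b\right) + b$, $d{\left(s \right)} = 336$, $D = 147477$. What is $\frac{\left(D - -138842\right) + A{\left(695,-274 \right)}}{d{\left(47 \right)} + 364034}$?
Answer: $\frac{143233}{182185} \approx 0.7862$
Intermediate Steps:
$A{\left(Q,b \right)} = Q + 2 b$
$\frac{\left(D - -138842\right) + A{\left(695,-274 \right)}}{d{\left(47 \right)} + 364034} = \frac{\left(147477 - -138842\right) + \left(695 + 2 \left(-274\right)\right)}{336 + 364034} = \frac{\left(147477 + 138842\right) + \left(695 - 548\right)}{364370} = \left(286319 + 147\right) \frac{1}{364370} = 286466 \cdot \frac{1}{364370} = \frac{143233}{182185}$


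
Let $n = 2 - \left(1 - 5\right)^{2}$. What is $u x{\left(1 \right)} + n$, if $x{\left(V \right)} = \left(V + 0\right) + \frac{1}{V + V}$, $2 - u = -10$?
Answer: $4$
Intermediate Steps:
$u = 12$ ($u = 2 - -10 = 2 + 10 = 12$)
$n = -14$ ($n = 2 - \left(-4\right)^{2} = 2 - 16 = -14$)
$x{\left(V \right)} = V + \frac{1}{2 V}$
$u x{\left(1 \right)} + n = 12 \left(1 + \frac{1}{2 \cdot 1}\right) - 14 = 12 \left(1 + \frac{1}{2} \cdot 1\right) - 14 = 12 \left(1 + \frac{1}{2}\right) - 14 = 12 \cdot \frac{3}{2} - 14 = 18 - 14 = 4$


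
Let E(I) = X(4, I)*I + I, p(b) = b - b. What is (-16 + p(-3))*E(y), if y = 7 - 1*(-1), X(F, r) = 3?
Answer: -512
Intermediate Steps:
p(b) = 0
y = 8 (y = 7 + 1 = 8)
E(I) = 4*I (E(I) = 3*I + I = 4*I)
(-16 + p(-3))*E(y) = (-16 + 0)*(4*8) = -16*32 = -512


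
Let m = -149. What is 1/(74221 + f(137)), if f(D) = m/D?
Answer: 137/10168128 ≈ 1.3473e-5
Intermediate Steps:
f(D) = -149/D
1/(74221 + f(137)) = 1/(74221 - 149/137) = 1/(10168128/137) = 137/10168128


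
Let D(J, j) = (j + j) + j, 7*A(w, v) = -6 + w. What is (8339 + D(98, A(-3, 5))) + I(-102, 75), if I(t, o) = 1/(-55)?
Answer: 3209023/385 ≈ 8335.1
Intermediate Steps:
I(t, o) = -1/55
A(w, v) = -6/7 + w/7 (A(w, v) = (-6 + w)/7 = -6/7 + w/7)
D(J, j) = 3*j (D(J, j) = 2*j + j = 3*j)
(8339 + D(98, A(-3, 5))) + I(-102, 75) = (8339 + 3*(-6/7 + (⅐)*(-3))) - 1/55 = (8339 + 3*(-6/7 - 3/7)) - 1/55 = (8339 + 3*(-9/7)) - 1/55 = (8339 - 27/7) - 1/55 = 58346/7 - 1/55 = 3209023/385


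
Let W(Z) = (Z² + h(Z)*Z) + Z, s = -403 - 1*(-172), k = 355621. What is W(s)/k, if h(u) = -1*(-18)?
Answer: 6996/50803 ≈ 0.13771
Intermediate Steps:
h(u) = 18
s = -231 (s = -403 + 172 = -231)
W(Z) = Z² + 19*Z (W(Z) = (Z² + 18*Z) + Z = Z² + 19*Z)
W(s)/k = -231*(19 - 231)/355621 = -231*(-212)*(1/355621) = 48972*(1/355621) = 6996/50803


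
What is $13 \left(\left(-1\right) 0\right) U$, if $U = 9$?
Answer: $0$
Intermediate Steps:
$13 \left(\left(-1\right) 0\right) U = 13 \left(\left(-1\right) 0\right) 9 = 13 \cdot 0 \cdot 9 = 0 \cdot 9 = 0$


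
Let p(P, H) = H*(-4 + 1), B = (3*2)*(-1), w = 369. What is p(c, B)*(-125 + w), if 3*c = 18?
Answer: 4392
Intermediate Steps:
c = 6 (c = (⅓)*18 = 6)
B = -6 (B = 6*(-1) = -6)
p(P, H) = -3*H (p(P, H) = H*(-3) = -3*H)
p(c, B)*(-125 + w) = (-3*(-6))*(-125 + 369) = 18*244 = 4392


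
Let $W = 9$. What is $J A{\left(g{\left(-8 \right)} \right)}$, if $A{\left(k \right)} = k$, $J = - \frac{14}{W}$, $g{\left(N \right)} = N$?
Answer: $\frac{112}{9} \approx 12.444$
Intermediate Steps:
$J = - \frac{14}{9} \approx -1.5556$
$J A{\left(g{\left(-8 \right)} \right)} = \left(- \frac{14}{9}\right) \left(-8\right) = \frac{112}{9}$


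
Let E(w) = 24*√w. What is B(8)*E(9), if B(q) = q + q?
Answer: 1152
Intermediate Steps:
B(q) = 2*q
B(8)*E(9) = (2*8)*(24*√9) = 16*(24*3) = 16*72 = 1152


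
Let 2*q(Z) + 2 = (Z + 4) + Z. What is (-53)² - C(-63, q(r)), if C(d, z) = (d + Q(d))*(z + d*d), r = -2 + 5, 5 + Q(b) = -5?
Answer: 292838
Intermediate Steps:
Q(b) = -10 (Q(b) = -5 - 5 = -10)
r = 3
q(Z) = 1 + Z (q(Z) = -1 + ((Z + 4) + Z)/2 = -1 + ((4 + Z) + Z)/2 = -1 + (4 + 2*Z)/2 = -1 + (2 + Z) = 1 + Z)
C(d, z) = (-10 + d)*(z + d²) (C(d, z) = (d - 10)*(z + d*d) = (-10 + d)*(z + d²))
(-53)² - C(-63, q(r)) = (-53)² - ((-63)³ - 10*(1 + 3) - 10*(-63)² - 63*(1 + 3)) = 2809 - (-250047 - 10*4 - 10*3969 - 63*4) = 2809 - (-250047 - 40 - 39690 - 252) = 2809 - 1*(-290029) = 2809 + 290029 = 292838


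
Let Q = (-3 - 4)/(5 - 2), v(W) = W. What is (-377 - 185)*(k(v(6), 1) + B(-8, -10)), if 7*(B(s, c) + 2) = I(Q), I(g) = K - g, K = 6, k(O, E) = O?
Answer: -61258/21 ≈ -2917.0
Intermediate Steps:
Q = -7/3 ≈ -2.3333
I(g) = 6 - g
B(s, c) = -17/21 (B(s, c) = -2 + (6 - 1*(-7/3))/7 = -2 + (6 + 7/3)/7 = -2 + (⅐)*(25/3) = -2 + 25/21 = -17/21)
(-377 - 185)*(k(v(6), 1) + B(-8, -10)) = (-377 - 185)*(6 - 17/21) = -562*109/21 = -61258/21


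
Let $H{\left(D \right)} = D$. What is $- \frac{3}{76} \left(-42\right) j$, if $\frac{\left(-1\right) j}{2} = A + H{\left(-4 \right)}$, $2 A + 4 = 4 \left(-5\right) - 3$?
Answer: $\frac{2205}{38} \approx 58.026$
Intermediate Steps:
$A = - \frac{27}{2}$ ($A = -2 + \frac{4 \left(-5\right) - 3}{2} = -2 + \frac{-20 - 3}{2} = -2 + \frac{1}{2} \left(-23\right) = -2 - \frac{23}{2} = - \frac{27}{2} \approx -13.5$)
$j = 35$ ($j = - 2 \left(- \frac{27}{2} - 4\right) = \left(-2\right) \left(- \frac{35}{2}\right) = 35$)
$- \frac{3}{76} \left(-42\right) j = - \frac{3}{76} \left(-42\right) 35 = \left(-3\right) \frac{1}{76} \left(-42\right) 35 = \left(- \frac{3}{76}\right) \left(-42\right) 35 = \frac{63}{38} \cdot 35 = \frac{2205}{38}$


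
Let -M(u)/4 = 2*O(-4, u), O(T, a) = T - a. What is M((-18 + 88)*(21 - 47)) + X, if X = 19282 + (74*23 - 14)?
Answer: 6442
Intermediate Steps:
M(u) = 32 + 8*u (M(u) = -8*(-4 - u) = -4*(-8 - 2*u) = 32 + 8*u)
X = 20970 (X = 19282 + (1702 - 14) = 19282 + 1688 = 20970)
M((-18 + 88)*(21 - 47)) + X = (32 + 8*((-18 + 88)*(21 - 47))) + 20970 = (32 + 8*(70*(-26))) + 20970 = (32 + 8*(-1820)) + 20970 = (32 - 14560) + 20970 = -14528 + 20970 = 6442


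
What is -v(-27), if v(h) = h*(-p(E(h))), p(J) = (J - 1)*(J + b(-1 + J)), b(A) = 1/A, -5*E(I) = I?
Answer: -16713/25 ≈ -668.52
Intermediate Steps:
E(I) = -I/5
p(J) = (-1 + J)*(J + 1/(-1 + J)) (p(J) = (J - 1)*(J + 1/(-1 + J)) = (-1 + J)*(J + 1/(-1 + J)))
v(h) = h*(-1 - h/5 - h**2/25) (v(h) = h*(-(1 + (-h/5)**2 - (-1)*h/5)) = h*(-(1 + h**2/25 + h/5)) = h*(-(1 + h/5 + h**2/25)) = h*(-1 - h/5 - h**2/25))
-v(-27) = -(-27)*(-25 - 1*(-27)**2 - 5*(-27))/25 = -(-27)*(-25 - 1*729 + 135)/25 = -(-27)*(-25 - 729 + 135)/25 = -(-27)*(-619)/25 = -1*16713/25 = -16713/25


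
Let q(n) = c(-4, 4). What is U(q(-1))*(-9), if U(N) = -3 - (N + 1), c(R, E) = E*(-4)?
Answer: -108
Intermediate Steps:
c(R, E) = -4*E
q(n) = -16 (q(n) = -4*4 = -16)
U(N) = -4 - N (U(N) = -3 - (1 + N) = -3 + (-1 - N) = -4 - N)
U(q(-1))*(-9) = (-4 - 1*(-16))*(-9) = (-4 + 16)*(-9) = 12*(-9) = -108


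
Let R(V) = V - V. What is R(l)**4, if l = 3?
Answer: 0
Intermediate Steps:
R(V) = 0
R(l)**4 = 0**4 = 0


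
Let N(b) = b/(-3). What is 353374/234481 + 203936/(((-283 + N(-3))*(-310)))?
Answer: 19677768074/5124582255 ≈ 3.8399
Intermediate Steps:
N(b) = -b/3 (N(b) = b*(-⅓) = -b/3)
353374/234481 + 203936/(((-283 + N(-3))*(-310))) = 353374/234481 + 203936/(((-283 - ⅓*(-3))*(-310))) = 353374*(1/234481) + 203936/(((-283 + 1)*(-310))) = 353374/234481 + 203936/((-282*(-310))) = 353374/234481 + 203936/87420 = 353374/234481 + 203936*(1/87420) = 353374/234481 + 50984/21855 = 19677768074/5124582255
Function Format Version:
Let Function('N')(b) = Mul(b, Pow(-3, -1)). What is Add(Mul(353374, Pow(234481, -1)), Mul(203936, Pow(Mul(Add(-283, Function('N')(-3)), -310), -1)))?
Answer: Rational(19677768074, 5124582255) ≈ 3.8399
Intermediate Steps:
Function('N')(b) = Mul(Rational(-1, 3), b) (Function('N')(b) = Mul(b, Rational(-1, 3)) = Mul(Rational(-1, 3), b))
Add(Mul(353374, Pow(234481, -1)), Mul(203936, Pow(Mul(Add(-283, Function('N')(-3)), -310), -1))) = Add(Mul(353374, Pow(234481, -1)), Mul(203936, Pow(Mul(Add(-283, Mul(Rational(-1, 3), -3)), -310), -1))) = Add(Mul(353374, Rational(1, 234481)), Mul(203936, Pow(Mul(Add(-283, 1), -310), -1))) = Add(Rational(353374, 234481), Mul(203936, Pow(Mul(-282, -310), -1))) = Add(Rational(353374, 234481), Mul(203936, Pow(87420, -1))) = Add(Rational(353374, 234481), Mul(203936, Rational(1, 87420))) = Add(Rational(353374, 234481), Rational(50984, 21855)) = Rational(19677768074, 5124582255)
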